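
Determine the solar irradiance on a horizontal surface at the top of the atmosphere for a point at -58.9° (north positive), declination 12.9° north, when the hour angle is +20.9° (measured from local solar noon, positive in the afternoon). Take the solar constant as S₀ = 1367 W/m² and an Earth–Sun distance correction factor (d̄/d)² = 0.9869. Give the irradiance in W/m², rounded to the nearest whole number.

377 W/m²

cos θ_z = sin(-58.9°) sin(12.9°) + cos(-58.9°) cos(12.9°) cos(20.90°) = -0.1912 + 0.4704 = 0.2792.
Top-of-atmosphere irradiance = S₀ (d̄/d)² cos θ_z = 1367 × 0.9869 × 0.2792 = 376.67 W/m².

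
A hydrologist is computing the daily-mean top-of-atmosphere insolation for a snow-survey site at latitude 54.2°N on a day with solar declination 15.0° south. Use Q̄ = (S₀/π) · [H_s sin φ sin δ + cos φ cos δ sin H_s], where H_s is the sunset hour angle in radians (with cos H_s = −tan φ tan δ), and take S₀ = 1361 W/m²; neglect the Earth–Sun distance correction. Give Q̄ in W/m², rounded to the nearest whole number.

The sunset hour angle satisfies cos H_s = −tan φ tan δ = 0.3715, giving H_s = 68.19°. In radians, H_s = 1.1901.
H_s sin φ sin δ = 1.1901 × 0.8111 × -0.2588 = -0.2498.
cos φ cos δ sin H_s = 0.5850 × 0.9659 × 0.9284 = 0.5246.
Q̄ = (1361/π) × (-0.2498 + 0.5246) = 433.22 × 0.2748 = 119.05 W/m².

119 W/m²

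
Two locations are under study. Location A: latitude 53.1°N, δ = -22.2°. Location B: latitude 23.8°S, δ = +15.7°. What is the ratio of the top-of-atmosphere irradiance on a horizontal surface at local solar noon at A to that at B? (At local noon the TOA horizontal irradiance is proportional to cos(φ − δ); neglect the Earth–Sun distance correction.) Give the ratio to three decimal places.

A: cos θ_z = cos(53.1° − (-22.2°)) = 0.2538.
B: cos θ_z = cos(-23.8° − (15.7°)) = 0.7716.
Ratio A/B = 0.2538 / 0.7716 = 0.3289.

0.329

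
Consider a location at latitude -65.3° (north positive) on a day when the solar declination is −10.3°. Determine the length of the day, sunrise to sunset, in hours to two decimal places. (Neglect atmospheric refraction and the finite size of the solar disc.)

The sunset hour angle satisfies cos H_s = −tan φ tan δ = -0.3951, giving H_s = 113.27°.
Day length = 2 H_s / 15° h⁻¹ = 226.54° / 15 = 15.103 h.

15.10 hours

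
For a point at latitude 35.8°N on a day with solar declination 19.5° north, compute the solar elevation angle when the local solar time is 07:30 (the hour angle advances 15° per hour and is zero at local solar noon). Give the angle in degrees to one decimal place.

29.2°

Hour angle H = 15° × (7.5 − 12) = -67.50°.
cos θ_z = sin φ sin δ + cos φ cos δ cos H = (0.5850)(0.3338) + (0.8111)(0.9426)(0.3827) = 0.4879.
θ_z = arccos(0.4879) = 60.80°, so the elevation is 90° − 60.80° = 29.20°.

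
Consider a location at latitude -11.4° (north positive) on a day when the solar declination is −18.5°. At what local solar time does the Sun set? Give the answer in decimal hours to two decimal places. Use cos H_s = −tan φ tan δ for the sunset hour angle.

−tan φ tan δ = −(-0.2016)(-0.3346) = -0.0675; H_s = arccos(-0.0675) = 93.87°.
Sunset is at 12 + H_s/15 = 12 + 6.258 = 18.258 h local solar time.

18.26 h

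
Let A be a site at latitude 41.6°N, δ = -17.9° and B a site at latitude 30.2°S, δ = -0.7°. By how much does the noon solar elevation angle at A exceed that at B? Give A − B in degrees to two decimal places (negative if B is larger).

A: 90° − |41.6 − (-17.9)| = 30.50°.
B: 90° − |-30.2 − (-0.7)| = 60.50°.
A − B = 30.50 − 60.50 = -30.00°.

-30.00°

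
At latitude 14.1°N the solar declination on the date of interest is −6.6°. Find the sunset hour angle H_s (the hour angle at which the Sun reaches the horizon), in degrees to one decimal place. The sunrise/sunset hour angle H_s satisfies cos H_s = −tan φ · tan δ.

The sunset hour angle satisfies cos H_s = −tan φ tan δ = 0.0291, giving H_s = 88.33°.

88.3°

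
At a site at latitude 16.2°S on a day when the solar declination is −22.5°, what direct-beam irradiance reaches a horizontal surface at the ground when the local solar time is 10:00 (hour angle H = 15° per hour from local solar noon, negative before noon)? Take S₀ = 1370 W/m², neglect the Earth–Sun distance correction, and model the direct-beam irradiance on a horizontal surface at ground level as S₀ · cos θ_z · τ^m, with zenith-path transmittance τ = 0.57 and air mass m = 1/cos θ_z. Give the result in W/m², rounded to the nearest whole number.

631 W/m²

Hour angle H = 15° × (10 − 12) = -30.00°.
cos θ_z = sin φ sin δ + cos φ cos δ cos H = (-0.2790)(-0.3827) + (0.9603)(0.9239)(0.8660) = 0.8751.
Air mass m = 1/cos θ_z = 1/0.8751 = 1.143; τ^m = 0.57^1.143 = 0.5260.
Surface direct beam = 1370 × 0.8751 × 0.5260 = 630.61 W/m².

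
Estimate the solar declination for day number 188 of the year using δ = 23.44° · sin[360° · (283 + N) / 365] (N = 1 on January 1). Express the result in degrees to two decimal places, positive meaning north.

+22.69°

360 × (283 + 188) / 365 = 464.548°; sin(464.548°) = 0.9679.
δ = 23.44 × 0.9679 = 22.688° ≈ +22.69°.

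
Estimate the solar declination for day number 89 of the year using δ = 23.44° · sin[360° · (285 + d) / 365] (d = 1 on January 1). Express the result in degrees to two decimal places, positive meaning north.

+3.62°

360 × (285 + 89) / 365 = 368.877°; sin(368.877°) = 0.1543.
δ = 23.44 × 0.1543 = 3.617° ≈ +3.62°.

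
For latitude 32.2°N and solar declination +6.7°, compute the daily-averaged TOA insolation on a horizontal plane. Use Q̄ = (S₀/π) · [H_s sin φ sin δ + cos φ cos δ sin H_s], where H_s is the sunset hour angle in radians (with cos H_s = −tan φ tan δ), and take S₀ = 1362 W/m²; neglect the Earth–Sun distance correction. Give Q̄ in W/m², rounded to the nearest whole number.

408 W/m²

−tan φ tan δ = −(0.6297)(0.1175) = -0.0740; H_s = arccos(-0.0740) = 94.24°. In radians, H_s = 1.6448.
H_s sin φ sin δ = 1.6448 × 0.5329 × 0.1167 = 0.1023.
cos φ cos δ sin H_s = 0.8462 × 0.9932 × 0.9973 = 0.8382.
Q̄ = (1362/π) × (0.1023 + 0.8382) = 433.54 × 0.9405 = 407.74 W/m².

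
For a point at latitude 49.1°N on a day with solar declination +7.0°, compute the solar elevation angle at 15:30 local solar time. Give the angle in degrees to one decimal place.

Hour angle H = 15° × (15.5 − 12) = 52.50°.
cos θ_z = sin(49.1°) sin(7.0°) + cos(49.1°) cos(7.0°) cos(52.50°) = 0.0921 + 0.3956 = 0.4877.
θ_z = arccos(0.4877) = 60.81°, so the elevation is 90° − 60.81° = 29.19°.

29.2°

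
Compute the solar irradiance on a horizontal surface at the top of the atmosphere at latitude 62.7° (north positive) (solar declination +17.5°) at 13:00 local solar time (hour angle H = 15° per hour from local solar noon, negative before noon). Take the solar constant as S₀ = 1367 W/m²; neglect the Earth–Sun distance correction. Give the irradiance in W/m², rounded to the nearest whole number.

Hour angle H = 15° × (13 − 12) = 15.00°.
cos θ_z = sin φ sin δ + cos φ cos δ cos H = (0.8886)(0.3007) + (0.4586)(0.9537)(0.9659) = 0.6897.
Top-of-atmosphere irradiance = S₀ cos θ_z = 1367 × 0.6897 = 942.82 W/m².

943 W/m²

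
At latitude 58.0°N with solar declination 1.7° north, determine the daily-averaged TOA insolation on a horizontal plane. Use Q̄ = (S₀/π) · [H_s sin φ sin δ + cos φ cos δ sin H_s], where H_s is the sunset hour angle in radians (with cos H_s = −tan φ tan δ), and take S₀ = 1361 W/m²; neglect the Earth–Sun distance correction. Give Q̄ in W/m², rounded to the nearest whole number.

247 W/m²

cos H_s = −tan(58.0°) · tan(1.7°) = -0.0475, so H_s = arccos(-0.0475) = 92.72°. In radians, H_s = 1.6183.
H_s sin φ sin δ = 1.6183 × 0.8480 × 0.0297 = 0.0408.
cos φ cos δ sin H_s = 0.5299 × 0.9996 × 0.9989 = 0.5291.
Q̄ = (1361/π) × (0.0408 + 0.5291) = 433.22 × 0.5699 = 246.89 W/m².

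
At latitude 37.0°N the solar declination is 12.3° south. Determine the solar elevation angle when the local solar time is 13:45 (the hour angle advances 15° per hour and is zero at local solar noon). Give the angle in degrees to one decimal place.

34.9°

Hour angle H = 15° × (13.75 − 12) = 26.25°.
cos θ_z = sin φ sin δ + cos φ cos δ cos H = (0.6018)(-0.2130) + (0.7986)(0.9770)(0.8969) = 0.5716.
θ_z = arccos(0.5716) = 55.14°, so the elevation is 90° − 55.14° = 34.86°.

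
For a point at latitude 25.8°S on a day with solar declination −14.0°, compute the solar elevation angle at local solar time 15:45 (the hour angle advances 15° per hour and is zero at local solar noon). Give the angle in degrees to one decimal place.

Hour angle H = 15° × (15.75 − 12) = 56.25°.
cos θ_z = sin φ sin δ + cos φ cos δ cos H = (-0.4352)(-0.2419) + (0.9003)(0.9703)(0.5556) = 0.5906.
θ_z = arccos(0.5906) = 53.80°, so the elevation is 90° − 53.80° = 36.20°.

36.2°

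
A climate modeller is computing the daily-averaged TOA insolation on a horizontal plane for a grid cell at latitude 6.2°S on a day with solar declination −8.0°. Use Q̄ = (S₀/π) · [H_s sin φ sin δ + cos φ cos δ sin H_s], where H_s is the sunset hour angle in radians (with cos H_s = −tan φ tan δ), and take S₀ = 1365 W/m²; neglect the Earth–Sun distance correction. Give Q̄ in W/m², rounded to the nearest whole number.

438 W/m²

The sunset hour angle satisfies cos H_s = −tan φ tan δ = -0.0153, giving H_s = 90.88°. In radians, H_s = 1.5862.
H_s sin φ sin δ = 1.5862 × -0.1080 × -0.1392 = 0.0238.
cos φ cos δ sin H_s = 0.9942 × 0.9903 × 0.9999 = 0.9845.
Q̄ = (1365/π) × (0.0238 + 0.9845) = 434.49 × 1.0083 = 438.10 W/m².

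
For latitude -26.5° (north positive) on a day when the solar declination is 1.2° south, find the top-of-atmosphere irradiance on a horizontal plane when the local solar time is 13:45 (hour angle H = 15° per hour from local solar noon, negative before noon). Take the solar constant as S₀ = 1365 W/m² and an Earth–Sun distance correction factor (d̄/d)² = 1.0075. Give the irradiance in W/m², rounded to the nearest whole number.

Hour angle H = 15° × (13.75 − 12) = 26.25°.
cos θ_z = sin φ sin δ + cos φ cos δ cos H = (-0.4462)(-0.0209) + (0.8949)(0.9998)(0.8969) = 0.8118.
Top-of-atmosphere irradiance = S₀ (d̄/d)² cos θ_z = 1365 × 1.0075 × 0.8118 = 1116.42 W/m².

1116 W/m²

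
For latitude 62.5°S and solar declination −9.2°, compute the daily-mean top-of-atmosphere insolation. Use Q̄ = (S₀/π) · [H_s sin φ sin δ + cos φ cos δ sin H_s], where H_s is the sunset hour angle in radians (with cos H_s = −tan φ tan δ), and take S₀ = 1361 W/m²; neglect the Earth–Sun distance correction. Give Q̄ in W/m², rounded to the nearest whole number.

cos H_s = −tan(-62.5°) · tan(-9.2°) = -0.3111, so H_s = arccos(-0.3111) = 108.13°. In radians, H_s = 1.8872.
H_s sin φ sin δ = 1.8872 × -0.8870 × -0.1599 = 0.2677.
cos φ cos δ sin H_s = 0.4617 × 0.9871 × 0.9504 = 0.4331.
Q̄ = (1361/π) × (0.2677 + 0.4331) = 433.22 × 0.7008 = 303.60 W/m².

304 W/m²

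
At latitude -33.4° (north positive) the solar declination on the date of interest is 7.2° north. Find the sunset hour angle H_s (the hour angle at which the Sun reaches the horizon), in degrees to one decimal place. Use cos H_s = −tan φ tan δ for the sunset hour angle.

The sunset hour angle satisfies cos H_s = −tan φ tan δ = 0.0833, giving H_s = 85.22°.

85.2°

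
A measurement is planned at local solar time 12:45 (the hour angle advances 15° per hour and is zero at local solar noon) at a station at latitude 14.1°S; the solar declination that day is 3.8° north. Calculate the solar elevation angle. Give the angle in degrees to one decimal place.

68.9°

Hour angle H = 15° × (12.75 − 12) = 11.25°.
cos θ_z = sin φ sin δ + cos φ cos δ cos H = (-0.2436)(0.0663) + (0.9699)(0.9978)(0.9808) = 0.9330.
θ_z = arccos(0.9330) = 21.09°, so the elevation is 90° − 21.09° = 68.91°.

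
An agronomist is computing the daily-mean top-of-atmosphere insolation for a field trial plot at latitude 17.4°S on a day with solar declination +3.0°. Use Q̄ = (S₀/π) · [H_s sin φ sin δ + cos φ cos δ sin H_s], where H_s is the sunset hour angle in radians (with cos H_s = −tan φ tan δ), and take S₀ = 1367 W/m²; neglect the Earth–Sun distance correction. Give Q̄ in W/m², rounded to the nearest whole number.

404 W/m²

The sunset hour angle satisfies cos H_s = −tan φ tan δ = 0.0164, giving H_s = 89.06°. In radians, H_s = 1.5544.
H_s sin φ sin δ = 1.5544 × -0.2990 × 0.0523 = -0.0243.
cos φ cos δ sin H_s = 0.9542 × 0.9986 × 0.9999 = 0.9528.
Q̄ = (1367/π) × (-0.0243 + 0.9528) = 435.13 × 0.9285 = 404.02 W/m².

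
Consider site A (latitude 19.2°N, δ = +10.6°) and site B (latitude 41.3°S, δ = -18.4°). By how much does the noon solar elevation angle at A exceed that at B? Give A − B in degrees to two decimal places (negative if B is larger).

+14.30°

A: 90° − |19.2 − (10.6)| = 81.40°.
B: 90° − |-41.3 − (-18.4)| = 67.10°.
A − B = 81.40 − 67.10 = 14.30°.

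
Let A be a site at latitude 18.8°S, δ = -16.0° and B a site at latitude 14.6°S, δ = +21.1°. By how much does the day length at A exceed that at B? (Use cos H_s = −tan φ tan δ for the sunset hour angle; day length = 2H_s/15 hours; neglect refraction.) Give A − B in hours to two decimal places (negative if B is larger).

A: H_s = arccos(−tan -18.8° · tan -16.0°) = 95.60°, so 2H_s/15 = 12.7467 h.
B: H_s = arccos(−tan -14.6° · tan 21.1°) = 84.23°, so 2H_s/15 = 11.2307 h.
A − B = 12.7467 − 11.2307 = 1.5160 h.

+1.52 h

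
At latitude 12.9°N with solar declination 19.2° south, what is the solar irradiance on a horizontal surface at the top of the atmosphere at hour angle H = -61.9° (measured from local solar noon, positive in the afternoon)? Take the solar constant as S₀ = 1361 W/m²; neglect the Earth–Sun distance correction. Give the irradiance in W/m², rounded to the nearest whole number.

490 W/m²

cos θ_z = sin(12.9°) sin(-19.2°) + cos(12.9°) cos(-19.2°) cos(-61.90°) = -0.0734 + 0.4336 = 0.3602.
Top-of-atmosphere irradiance = S₀ cos θ_z = 1361 × 0.3602 = 490.23 W/m².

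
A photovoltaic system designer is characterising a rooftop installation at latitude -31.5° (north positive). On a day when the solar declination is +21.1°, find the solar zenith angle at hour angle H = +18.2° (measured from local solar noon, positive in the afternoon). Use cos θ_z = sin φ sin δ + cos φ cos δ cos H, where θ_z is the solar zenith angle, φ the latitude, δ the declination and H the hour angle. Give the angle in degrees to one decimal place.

55.4°

cos θ_z = sin φ sin δ + cos φ cos δ cos H = (-0.5225)(0.3600) + (0.8526)(0.9330)(0.9500) = 0.5676.
θ_z = arccos(0.5676) = 55.42°.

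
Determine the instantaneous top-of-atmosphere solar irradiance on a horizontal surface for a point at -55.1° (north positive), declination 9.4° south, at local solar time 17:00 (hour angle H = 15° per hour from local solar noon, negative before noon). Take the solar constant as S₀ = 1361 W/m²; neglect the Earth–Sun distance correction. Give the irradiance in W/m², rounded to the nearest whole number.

Hour angle H = 15° × (17 − 12) = 75.00°.
cos θ_z = sin(-55.1°) sin(-9.4°) + cos(-55.1°) cos(-9.4°) cos(75.00°) = 0.1340 + 0.1461 = 0.2801.
Top-of-atmosphere irradiance = S₀ cos θ_z = 1361 × 0.2801 = 381.22 W/m².

381 W/m²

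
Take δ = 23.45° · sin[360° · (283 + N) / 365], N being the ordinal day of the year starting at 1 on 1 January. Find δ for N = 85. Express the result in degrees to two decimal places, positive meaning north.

+1.21°

360 × (283 + 85) / 365 = 362.959°; sin(362.959°) = 0.0516.
δ = 23.45 × 0.0516 = 1.210° ≈ +1.21°.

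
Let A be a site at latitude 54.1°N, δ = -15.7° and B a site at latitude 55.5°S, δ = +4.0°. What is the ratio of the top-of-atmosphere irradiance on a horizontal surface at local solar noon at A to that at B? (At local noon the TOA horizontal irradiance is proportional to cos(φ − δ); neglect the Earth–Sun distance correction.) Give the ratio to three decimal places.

0.680

A: cos θ_z = cos(54.1° − (-15.7°)) = 0.3453.
B: cos θ_z = cos(-55.5° − (4.0°)) = 0.5075.
Ratio A/B = 0.3453 / 0.5075 = 0.6804.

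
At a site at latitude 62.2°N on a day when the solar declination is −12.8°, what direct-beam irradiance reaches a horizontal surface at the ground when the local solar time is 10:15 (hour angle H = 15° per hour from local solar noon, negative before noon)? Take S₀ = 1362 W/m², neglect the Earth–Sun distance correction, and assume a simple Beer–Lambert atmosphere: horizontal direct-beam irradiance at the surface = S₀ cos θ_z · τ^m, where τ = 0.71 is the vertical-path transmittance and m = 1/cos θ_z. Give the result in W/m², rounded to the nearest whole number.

Hour angle H = 15° × (10.25 − 12) = -26.25°.
With φ = 62.2°, δ = -12.8°, H = -26.25°: sin φ sin δ = -0.1960, cos φ cos δ cos H = 0.4079, so cos θ_z = 0.2119.
Air mass m = 1/cos θ_z = 1/0.2119 = 4.719; τ^m = 0.71^4.719 = 0.1986.
Surface direct beam = 1362 × 0.2119 × 0.1986 = 57.32 W/m².

57 W/m²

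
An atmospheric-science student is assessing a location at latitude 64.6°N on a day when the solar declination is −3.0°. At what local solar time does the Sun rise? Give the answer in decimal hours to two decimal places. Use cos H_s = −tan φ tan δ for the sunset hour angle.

6.42 h

−tan φ tan δ = −(2.1060)(-0.0524) = 0.1104; H_s = arccos(0.1104) = 83.66°.
Sunrise is at 12 − H_s/15 = 12 − 5.577 = 6.423 h local solar time.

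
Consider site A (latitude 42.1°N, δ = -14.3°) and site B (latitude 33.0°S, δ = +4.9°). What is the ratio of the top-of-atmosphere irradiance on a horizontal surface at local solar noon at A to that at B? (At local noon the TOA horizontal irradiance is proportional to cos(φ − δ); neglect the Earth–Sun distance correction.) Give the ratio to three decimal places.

0.701

A: cos θ_z = cos(42.1° − (-14.3°)) = 0.5534.
B: cos θ_z = cos(-33.0° − (4.9°)) = 0.7891.
Ratio A/B = 0.5534 / 0.7891 = 0.7013.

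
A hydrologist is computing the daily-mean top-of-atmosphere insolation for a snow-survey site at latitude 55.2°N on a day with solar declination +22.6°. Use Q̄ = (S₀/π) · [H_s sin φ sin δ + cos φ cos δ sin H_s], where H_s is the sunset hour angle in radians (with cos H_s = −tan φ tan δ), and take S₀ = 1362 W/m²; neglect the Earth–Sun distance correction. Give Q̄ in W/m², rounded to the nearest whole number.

cos H_s = −tan(55.2°) · tan(22.6°) = -0.5989, so H_s = arccos(-0.5989) = 126.79°. In radians, H_s = 2.2129.
H_s sin φ sin δ = 2.2129 × 0.8211 × 0.3843 = 0.6983.
cos φ cos δ sin H_s = 0.5707 × 0.9232 × 0.8008 = 0.4219.
Q̄ = (1362/π) × (0.6983 + 0.4219) = 433.54 × 1.1202 = 485.65 W/m².

486 W/m²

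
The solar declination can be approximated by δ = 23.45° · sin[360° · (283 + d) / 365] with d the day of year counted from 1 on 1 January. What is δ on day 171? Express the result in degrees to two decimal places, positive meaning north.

360 × (283 + 171) / 365 = 447.781°; sin(447.781°) = 0.9993.
δ = 23.45 × 0.9993 = 23.434° ≈ +23.43°.

+23.43°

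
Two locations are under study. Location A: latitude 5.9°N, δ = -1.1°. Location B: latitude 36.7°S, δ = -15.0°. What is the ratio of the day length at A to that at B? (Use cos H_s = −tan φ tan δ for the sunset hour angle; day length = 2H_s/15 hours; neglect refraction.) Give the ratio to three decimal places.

A: H_s = arccos(−tan 5.9° · tan -1.1°) = 89.89°, so 2H_s/15 = 11.9853 h.
B: H_s = arccos(−tan -36.7° · tan -15.0°) = 101.52°, so 2H_s/15 = 13.5360 h.
Ratio A/B = 11.9853 / 13.5360 = 0.8854.

0.885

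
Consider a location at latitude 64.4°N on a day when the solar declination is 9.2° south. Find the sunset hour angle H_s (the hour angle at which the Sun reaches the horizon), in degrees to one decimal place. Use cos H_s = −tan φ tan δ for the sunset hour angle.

The sunset hour angle satisfies cos H_s = −tan φ tan δ = 0.3380, giving H_s = 70.24°.

70.2°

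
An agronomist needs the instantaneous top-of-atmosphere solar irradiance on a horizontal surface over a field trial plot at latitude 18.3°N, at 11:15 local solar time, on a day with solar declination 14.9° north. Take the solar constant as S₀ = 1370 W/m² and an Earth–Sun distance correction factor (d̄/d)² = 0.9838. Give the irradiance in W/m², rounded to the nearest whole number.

1322 W/m²

Hour angle H = 15° × (11.25 − 12) = -11.25°.
cos θ_z = sin φ sin δ + cos φ cos δ cos H = (0.3140)(0.2571) + (0.9494)(0.9664)(0.9808) = 0.9806.
Top-of-atmosphere irradiance = S₀ (d̄/d)² cos θ_z = 1370 × 0.9838 × 0.9806 = 1321.66 W/m².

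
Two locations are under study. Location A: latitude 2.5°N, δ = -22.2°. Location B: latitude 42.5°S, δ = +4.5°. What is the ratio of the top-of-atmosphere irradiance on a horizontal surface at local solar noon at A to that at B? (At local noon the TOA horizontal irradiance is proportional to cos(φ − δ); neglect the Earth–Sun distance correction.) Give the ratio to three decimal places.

A: cos θ_z = cos(2.5° − (-22.2°)) = 0.9085.
B: cos θ_z = cos(-42.5° − (4.5°)) = 0.6820.
Ratio A/B = 0.9085 / 0.6820 = 1.3321.

1.332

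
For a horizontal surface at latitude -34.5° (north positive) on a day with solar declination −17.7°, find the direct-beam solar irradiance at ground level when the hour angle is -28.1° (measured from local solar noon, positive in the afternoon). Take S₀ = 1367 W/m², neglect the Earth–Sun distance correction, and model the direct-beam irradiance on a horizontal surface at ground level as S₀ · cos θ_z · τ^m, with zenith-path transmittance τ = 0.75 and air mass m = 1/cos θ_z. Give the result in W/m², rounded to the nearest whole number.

848 W/m²

cos θ_z = sin(-34.5°) sin(-17.7°) + cos(-34.5°) cos(-17.7°) cos(-28.10°) = 0.1722 + 0.6926 = 0.8648.
Air mass m = 1/cos θ_z = 1/0.8648 = 1.156; τ^m = 0.75^1.156 = 0.7171.
Surface direct beam = 1367 × 0.8648 × 0.7171 = 847.74 W/m².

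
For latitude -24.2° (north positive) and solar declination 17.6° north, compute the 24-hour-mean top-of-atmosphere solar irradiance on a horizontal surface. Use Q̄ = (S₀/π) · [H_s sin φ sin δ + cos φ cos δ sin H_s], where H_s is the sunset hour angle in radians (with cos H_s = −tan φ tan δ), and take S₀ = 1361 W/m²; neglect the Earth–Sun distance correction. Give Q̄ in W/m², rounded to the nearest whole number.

−tan φ tan δ = −(-0.4494)(0.3172) = 0.1425; H_s = arccos(0.1425) = 81.81°. In radians, H_s = 1.4279.
H_s sin φ sin δ = 1.4279 × -0.4099 × 0.3024 = -0.1770.
cos φ cos δ sin H_s = 0.9121 × 0.9532 × 0.9898 = 0.8605.
Q̄ = (1361/π) × (-0.1770 + 0.8605) = 433.22 × 0.6835 = 296.11 W/m².

296 W/m²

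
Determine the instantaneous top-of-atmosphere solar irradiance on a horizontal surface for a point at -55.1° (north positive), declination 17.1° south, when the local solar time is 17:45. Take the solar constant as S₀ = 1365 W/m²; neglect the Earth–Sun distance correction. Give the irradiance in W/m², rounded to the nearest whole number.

378 W/m²

Hour angle H = 15° × (17.75 − 12) = 86.25°.
cos θ_z = sin φ sin δ + cos φ cos δ cos H = (-0.8202)(-0.2940) + (0.5721)(0.9558)(0.0654) = 0.2769.
Top-of-atmosphere irradiance = S₀ cos θ_z = 1365 × 0.2769 = 377.97 W/m².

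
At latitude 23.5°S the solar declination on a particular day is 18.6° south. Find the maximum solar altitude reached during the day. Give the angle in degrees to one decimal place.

85.1°

At local solar noon the hour angle is zero, so the elevation is 90° − |φ − δ| = 90° − |-23.5° − (-18.6°)| = 90° − 4.9° = 85.1°.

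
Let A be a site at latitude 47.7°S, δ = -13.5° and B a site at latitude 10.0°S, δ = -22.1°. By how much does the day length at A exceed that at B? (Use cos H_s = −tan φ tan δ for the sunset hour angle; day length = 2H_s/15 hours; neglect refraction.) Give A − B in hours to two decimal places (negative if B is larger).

A: H_s = arccos(−tan -47.7° · tan -13.5°) = 105.30°, so 2H_s/15 = 14.0400 h.
B: H_s = arccos(−tan -10.0° · tan -22.1°) = 94.11°, so 2H_s/15 = 12.5480 h.
A − B = 14.0400 − 12.5480 = 1.4920 h.

+1.49 h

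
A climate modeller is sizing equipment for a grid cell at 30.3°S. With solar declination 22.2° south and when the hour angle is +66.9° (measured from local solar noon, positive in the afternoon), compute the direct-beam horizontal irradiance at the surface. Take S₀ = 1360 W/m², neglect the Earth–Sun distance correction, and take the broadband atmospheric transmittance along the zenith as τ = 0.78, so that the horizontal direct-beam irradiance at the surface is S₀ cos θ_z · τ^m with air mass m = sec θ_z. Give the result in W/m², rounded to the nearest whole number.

419 W/m²

cos θ_z = sin φ sin δ + cos φ cos δ cos H = (-0.5045)(-0.3778) + (0.8634)(0.9259)(0.3923) = 0.5042.
Air mass m = 1/cos θ_z = 1/0.5042 = 1.983; τ^m = 0.78^1.983 = 0.6110.
Surface direct beam = 1360 × 0.5042 × 0.6110 = 418.97 W/m².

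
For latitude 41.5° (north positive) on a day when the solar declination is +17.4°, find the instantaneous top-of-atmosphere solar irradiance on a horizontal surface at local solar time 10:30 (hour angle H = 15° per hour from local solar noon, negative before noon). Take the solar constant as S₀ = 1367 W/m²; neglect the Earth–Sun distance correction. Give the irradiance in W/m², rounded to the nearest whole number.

Hour angle H = 15° × (10.5 − 12) = -22.50°.
cos θ_z = sin φ sin δ + cos φ cos δ cos H = (0.6626)(0.2990) + (0.7490)(0.9542)(0.9239) = 0.8584.
Top-of-atmosphere irradiance = S₀ cos θ_z = 1367 × 0.8584 = 1173.43 W/m².

1173 W/m²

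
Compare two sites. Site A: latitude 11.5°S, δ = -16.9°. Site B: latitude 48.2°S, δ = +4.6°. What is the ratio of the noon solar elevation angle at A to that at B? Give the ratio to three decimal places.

A: 90° − |-11.5 − (-16.9)| = 84.60°.
B: 90° − |-48.2 − (4.6)| = 37.20°.
Ratio A/B = 84.6000 / 37.2000 = 2.2742.

2.274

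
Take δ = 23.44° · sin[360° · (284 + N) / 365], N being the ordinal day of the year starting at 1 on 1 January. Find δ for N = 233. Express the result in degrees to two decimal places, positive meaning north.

+11.75°

360 × (284 + 233) / 365 = 509.918°; sin(509.918°) = 0.5012.
δ = 23.44 × 0.5012 = 11.748° ≈ +11.75°.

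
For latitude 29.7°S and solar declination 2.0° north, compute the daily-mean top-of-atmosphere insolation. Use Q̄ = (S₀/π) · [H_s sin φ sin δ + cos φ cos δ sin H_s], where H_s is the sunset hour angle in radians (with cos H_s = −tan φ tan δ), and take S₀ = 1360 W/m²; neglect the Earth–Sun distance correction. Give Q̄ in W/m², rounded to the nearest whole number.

364 W/m²

cos H_s = −tan(-29.7°) · tan(2.0°) = 0.0199, so H_s = arccos(0.0199) = 88.86°. In radians, H_s = 1.5509.
H_s sin φ sin δ = 1.5509 × -0.4955 × 0.0349 = -0.0268.
cos φ cos δ sin H_s = 0.8686 × 0.9994 × 0.9998 = 0.8679.
Q̄ = (1360/π) × (-0.0268 + 0.8679) = 432.90 × 0.8411 = 364.11 W/m².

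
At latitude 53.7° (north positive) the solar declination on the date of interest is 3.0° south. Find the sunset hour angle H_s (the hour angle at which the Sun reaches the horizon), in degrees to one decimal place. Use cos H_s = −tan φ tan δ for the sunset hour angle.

The sunset hour angle satisfies cos H_s = −tan φ tan δ = 0.0713, giving H_s = 85.91°.

85.9°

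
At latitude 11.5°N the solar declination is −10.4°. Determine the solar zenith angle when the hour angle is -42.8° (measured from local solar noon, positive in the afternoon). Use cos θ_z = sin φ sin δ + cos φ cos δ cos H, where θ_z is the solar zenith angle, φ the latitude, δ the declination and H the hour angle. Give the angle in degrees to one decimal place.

With φ = 11.5°, δ = -10.4°, H = -42.80°: sin φ sin δ = -0.0360, cos φ cos δ cos H = 0.7072, so cos θ_z = 0.6712.
θ_z = arccos(0.6712) = 47.84°.

47.8°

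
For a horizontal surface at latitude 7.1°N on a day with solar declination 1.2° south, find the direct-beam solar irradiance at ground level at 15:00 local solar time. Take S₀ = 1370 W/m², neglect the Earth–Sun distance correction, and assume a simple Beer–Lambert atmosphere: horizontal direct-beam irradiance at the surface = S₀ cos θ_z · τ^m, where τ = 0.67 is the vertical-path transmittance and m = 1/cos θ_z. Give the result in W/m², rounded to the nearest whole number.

540 W/m²

Hour angle H = 15° × (15 − 12) = 45.00°.
cos θ_z = sin φ sin δ + cos φ cos δ cos H = (0.1236)(-0.0209) + (0.9923)(0.9998)(0.7071) = 0.6989.
Air mass m = 1/cos θ_z = 1/0.6989 = 1.431; τ^m = 0.67^1.431 = 0.5638.
Surface direct beam = 1370 × 0.6989 × 0.5638 = 539.83 W/m².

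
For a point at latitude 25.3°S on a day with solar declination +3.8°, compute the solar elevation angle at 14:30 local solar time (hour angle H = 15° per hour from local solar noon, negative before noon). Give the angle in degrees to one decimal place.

Hour angle H = 15° × (14.5 − 12) = 37.50°.
With φ = -25.3°, δ = 3.8°, H = 37.50°: sin φ sin δ = -0.0283, cos φ cos δ cos H = 0.7157, so cos θ_z = 0.6874.
θ_z = arccos(0.6874) = 46.58°, so the elevation is 90° − 46.58° = 43.42°.

43.4°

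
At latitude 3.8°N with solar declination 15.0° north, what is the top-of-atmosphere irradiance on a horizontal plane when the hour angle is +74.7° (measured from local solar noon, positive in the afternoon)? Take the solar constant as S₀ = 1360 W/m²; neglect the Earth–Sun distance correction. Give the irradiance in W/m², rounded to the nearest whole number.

cos θ_z = sin φ sin δ + cos φ cos δ cos H = (0.0663)(0.2588) + (0.9978)(0.9659)(0.2639) = 0.2715.
Top-of-atmosphere irradiance = S₀ cos θ_z = 1360 × 0.2715 = 369.24 W/m².

369 W/m²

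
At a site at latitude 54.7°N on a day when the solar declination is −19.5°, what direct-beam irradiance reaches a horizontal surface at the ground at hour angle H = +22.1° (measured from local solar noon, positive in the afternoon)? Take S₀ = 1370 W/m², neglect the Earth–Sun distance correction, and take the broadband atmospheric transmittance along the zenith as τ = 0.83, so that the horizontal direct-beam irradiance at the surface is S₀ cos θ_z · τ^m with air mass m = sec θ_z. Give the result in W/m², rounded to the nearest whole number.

cos θ_z = sin φ sin δ + cos φ cos δ cos H = (0.8161)(-0.3338) + (0.5779)(0.9426)(0.9265) = 0.2323.
Air mass m = 1/cos θ_z = 1/0.2323 = 4.305; τ^m = 0.83^4.305 = 0.4484.
Surface direct beam = 1370 × 0.2323 × 0.4484 = 142.70 W/m².

143 W/m²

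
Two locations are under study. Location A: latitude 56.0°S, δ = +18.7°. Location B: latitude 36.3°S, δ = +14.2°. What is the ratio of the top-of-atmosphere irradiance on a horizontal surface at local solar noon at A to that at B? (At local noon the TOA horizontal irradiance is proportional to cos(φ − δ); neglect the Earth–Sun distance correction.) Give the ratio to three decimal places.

A: cos θ_z = cos(-56.0° − (18.7°)) = 0.2639.
B: cos θ_z = cos(-36.3° − (14.2°)) = 0.6361.
Ratio A/B = 0.2639 / 0.6361 = 0.4149.

0.415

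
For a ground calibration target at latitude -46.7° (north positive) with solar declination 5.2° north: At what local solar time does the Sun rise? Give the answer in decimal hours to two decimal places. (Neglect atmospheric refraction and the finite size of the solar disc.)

−tan φ tan δ = −(-1.0612)(0.0910) = 0.0966; H_s = arccos(0.0966) = 84.46°.
Sunrise is at 12 − H_s/15 = 12 − 5.631 = 6.369 h local solar time.

6.37 h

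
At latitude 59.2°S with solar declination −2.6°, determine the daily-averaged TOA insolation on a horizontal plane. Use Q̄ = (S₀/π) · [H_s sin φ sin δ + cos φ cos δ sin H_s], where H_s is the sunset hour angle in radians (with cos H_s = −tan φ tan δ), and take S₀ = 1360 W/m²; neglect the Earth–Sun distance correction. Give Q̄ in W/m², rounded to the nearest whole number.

−tan φ tan δ = −(-1.6775)(-0.0454) = -0.0762; H_s = arccos(-0.0762) = 94.37°. In radians, H_s = 1.6471.
H_s sin φ sin δ = 1.6471 × -0.8590 × -0.0454 = 0.0642.
cos φ cos δ sin H_s = 0.5120 × 0.9990 × 0.9971 = 0.5100.
Q̄ = (1360/π) × (0.0642 + 0.5100) = 432.90 × 0.5742 = 248.57 W/m².

249 W/m²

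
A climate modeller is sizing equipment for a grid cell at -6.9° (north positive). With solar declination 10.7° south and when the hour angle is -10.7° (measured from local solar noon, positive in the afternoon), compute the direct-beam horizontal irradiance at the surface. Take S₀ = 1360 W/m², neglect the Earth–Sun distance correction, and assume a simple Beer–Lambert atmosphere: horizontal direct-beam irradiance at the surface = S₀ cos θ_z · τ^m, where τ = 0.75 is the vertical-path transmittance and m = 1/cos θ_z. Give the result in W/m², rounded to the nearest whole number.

995 W/m²

With φ = -6.9°, δ = -10.7°, H = -10.70°: sin φ sin δ = 0.0223, cos φ cos δ cos H = 0.9585, so cos θ_z = 0.9808.
Air mass m = 1/cos θ_z = 1/0.9808 = 1.020; τ^m = 0.75^1.020 = 0.7457.
Surface direct beam = 1360 × 0.9808 × 0.7457 = 994.68 W/m².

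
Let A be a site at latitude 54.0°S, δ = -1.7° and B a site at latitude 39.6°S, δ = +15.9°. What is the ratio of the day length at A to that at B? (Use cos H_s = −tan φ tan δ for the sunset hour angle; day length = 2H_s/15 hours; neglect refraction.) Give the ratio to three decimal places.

1.209

A: H_s = arccos(−tan -54.0° · tan -1.7°) = 92.34°, so 2H_s/15 = 12.3120 h.
B: H_s = arccos(−tan -39.6° · tan 15.9°) = 76.37°, so 2H_s/15 = 10.1827 h.
Ratio A/B = 12.3120 / 10.1827 = 1.2091.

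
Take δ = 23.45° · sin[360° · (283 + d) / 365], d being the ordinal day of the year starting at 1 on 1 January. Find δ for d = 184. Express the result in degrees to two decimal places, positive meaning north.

+23.05°

360 × (283 + 184) / 365 = 460.603°; sin(460.603°) = 0.9829.
δ = 23.45 × 0.9829 = 23.049° ≈ +23.05°.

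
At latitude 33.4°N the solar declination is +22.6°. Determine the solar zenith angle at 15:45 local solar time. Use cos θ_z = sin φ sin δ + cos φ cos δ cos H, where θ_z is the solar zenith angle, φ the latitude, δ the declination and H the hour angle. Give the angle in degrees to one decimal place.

Hour angle H = 15° × (15.75 − 12) = 56.25°.
cos θ_z = sin(33.4°) sin(22.6°) + cos(33.4°) cos(22.6°) cos(56.25°) = 0.2115 + 0.4282 = 0.6397.
θ_z = arccos(0.6397) = 50.23°.

50.2°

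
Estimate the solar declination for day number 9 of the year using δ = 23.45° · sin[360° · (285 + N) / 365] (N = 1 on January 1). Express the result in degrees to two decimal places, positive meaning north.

360 × (285 + 9) / 365 = 289.973°; sin(289.973°) = -0.9399.
δ = 23.45 × -0.9399 = -22.041° ≈ -22.04°.

-22.04°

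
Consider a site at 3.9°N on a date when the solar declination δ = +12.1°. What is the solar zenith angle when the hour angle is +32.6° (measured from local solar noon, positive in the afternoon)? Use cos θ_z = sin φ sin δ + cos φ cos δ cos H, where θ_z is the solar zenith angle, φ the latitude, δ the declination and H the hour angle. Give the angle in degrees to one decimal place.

cos θ_z = sin(3.9°) sin(12.1°) + cos(3.9°) cos(12.1°) cos(32.60°) = 0.0143 + 0.8218 = 0.8361.
θ_z = arccos(0.8361) = 33.27°.

33.3°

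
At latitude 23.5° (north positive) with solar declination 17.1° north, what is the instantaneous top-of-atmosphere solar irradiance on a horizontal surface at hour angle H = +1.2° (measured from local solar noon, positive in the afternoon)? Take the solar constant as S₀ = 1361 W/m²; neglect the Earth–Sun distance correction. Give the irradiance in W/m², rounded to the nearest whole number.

1352 W/m²

cos θ_z = sin(23.5°) sin(17.1°) + cos(23.5°) cos(17.1°) cos(1.20°) = 0.1172 + 0.8763 = 0.9935.
Top-of-atmosphere irradiance = S₀ cos θ_z = 1361 × 0.9935 = 1352.15 W/m².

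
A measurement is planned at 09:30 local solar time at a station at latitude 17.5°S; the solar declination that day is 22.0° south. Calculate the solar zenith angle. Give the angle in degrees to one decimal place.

35.5°

Hour angle H = 15° × (9.5 − 12) = -37.50°.
cos θ_z = sin(-17.5°) sin(-22.0°) + cos(-17.5°) cos(-22.0°) cos(-37.50°) = 0.1126 + 0.7015 = 0.8141.
θ_z = arccos(0.8141) = 35.50°.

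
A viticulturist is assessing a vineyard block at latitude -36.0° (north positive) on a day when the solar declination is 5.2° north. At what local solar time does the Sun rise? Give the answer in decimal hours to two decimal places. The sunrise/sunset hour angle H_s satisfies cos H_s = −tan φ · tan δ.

The sunset hour angle satisfies cos H_s = −tan φ tan δ = 0.0661, giving H_s = 86.21°.
Sunrise is at 12 − H_s/15 = 12 − 5.747 = 6.253 h local solar time.

6.25 h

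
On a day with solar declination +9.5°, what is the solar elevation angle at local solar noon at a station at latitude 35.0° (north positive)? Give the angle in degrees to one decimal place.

64.5°

At local solar noon the hour angle is zero, so the elevation is 90° − |φ − δ| = 90° − |35.0° − (9.5°)| = 90° − 25.5° = 64.5°.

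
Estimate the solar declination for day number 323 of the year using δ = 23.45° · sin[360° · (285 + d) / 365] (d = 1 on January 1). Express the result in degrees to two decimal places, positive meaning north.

360 × (285 + 323) / 365 = 599.671°; sin(599.671°) = -0.8631.
δ = 23.45 × -0.8631 = -20.240° ≈ -20.24°.

-20.24°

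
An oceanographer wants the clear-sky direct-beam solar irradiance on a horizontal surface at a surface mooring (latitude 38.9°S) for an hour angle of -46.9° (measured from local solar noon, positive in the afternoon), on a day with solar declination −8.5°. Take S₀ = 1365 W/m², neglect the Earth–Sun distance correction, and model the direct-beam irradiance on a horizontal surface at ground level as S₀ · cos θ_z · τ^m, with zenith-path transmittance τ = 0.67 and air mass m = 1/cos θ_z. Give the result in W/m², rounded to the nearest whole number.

442 W/m²

cos θ_z = sin(-38.9°) sin(-8.5°) + cos(-38.9°) cos(-8.5°) cos(-46.90°) = 0.0928 + 0.5259 = 0.6187.
Air mass m = 1/cos θ_z = 1/0.6187 = 1.616; τ^m = 0.67^1.616 = 0.5235.
Surface direct beam = 1365 × 0.6187 × 0.5235 = 442.11 W/m².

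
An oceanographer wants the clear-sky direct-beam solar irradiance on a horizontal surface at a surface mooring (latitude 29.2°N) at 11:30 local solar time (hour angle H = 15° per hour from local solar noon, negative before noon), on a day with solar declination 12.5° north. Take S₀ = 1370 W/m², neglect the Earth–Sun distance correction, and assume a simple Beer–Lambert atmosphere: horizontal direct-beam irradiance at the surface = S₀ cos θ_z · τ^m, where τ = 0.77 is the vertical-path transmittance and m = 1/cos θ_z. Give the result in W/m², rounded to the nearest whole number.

Hour angle H = 15° × (11.5 − 12) = -7.50°.
cos θ_z = sin φ sin δ + cos φ cos δ cos H = (0.4879)(0.2164) + (0.8729)(0.9763)(0.9914) = 0.9505.
Air mass m = 1/cos θ_z = 1/0.9505 = 1.052; τ^m = 0.77^1.052 = 0.7596.
Surface direct beam = 1370 × 0.9505 × 0.7596 = 989.14 W/m².

989 W/m²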